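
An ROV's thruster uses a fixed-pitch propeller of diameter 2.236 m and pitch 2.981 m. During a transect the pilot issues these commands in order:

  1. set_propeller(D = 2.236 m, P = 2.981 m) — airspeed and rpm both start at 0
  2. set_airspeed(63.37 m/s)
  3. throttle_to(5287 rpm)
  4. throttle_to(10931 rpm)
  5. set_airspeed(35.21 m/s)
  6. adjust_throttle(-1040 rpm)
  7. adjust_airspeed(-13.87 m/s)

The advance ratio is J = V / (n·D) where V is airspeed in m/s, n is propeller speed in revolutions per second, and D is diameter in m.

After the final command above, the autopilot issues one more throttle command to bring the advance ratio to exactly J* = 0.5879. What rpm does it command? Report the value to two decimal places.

rpm = 974.03

set_propeller: D = 2.236 m, P = 2.981 m (p = P/D = 1.333184); state ← (V=0, rpm=0)
set_airspeed(63.37): V ← 63.37 m/s
throttle_to(5287): rpm ← 5287
throttle_to(10931): rpm ← 10931
set_airspeed(35.21): V ← 35.21 m/s
adjust_throttle(-1040): rpm ← 10931 -1040 = 9891
adjust_airspeed(-13.87): V ← 35.21 -13.87 = 21.34 m/s
final state: V = 21.34 m/s, rpm = 9891 → n = rpm/60 = 164.850000 rev/s
target J* = 0.5879; solve J* = V/(n·D) for n: n = V/(J*·D) = 21.34/(0.5879 × 2.236) = 16.233761 rev/s
rpm = 60·n = 974.025678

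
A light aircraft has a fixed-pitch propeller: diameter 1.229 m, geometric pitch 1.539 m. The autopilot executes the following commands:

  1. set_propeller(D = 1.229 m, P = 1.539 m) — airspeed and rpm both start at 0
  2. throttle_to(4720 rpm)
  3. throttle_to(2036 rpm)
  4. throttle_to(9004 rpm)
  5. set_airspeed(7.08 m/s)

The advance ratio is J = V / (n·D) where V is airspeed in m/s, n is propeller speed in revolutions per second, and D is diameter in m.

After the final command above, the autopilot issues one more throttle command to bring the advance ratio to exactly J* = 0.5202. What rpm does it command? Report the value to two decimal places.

set_propeller: D = 1.229 m, P = 1.539 m (p = P/D = 1.252238); state ← (V=0, rpm=0)
throttle_to(4720): rpm ← 4720
throttle_to(2036): rpm ← 2036
throttle_to(9004): rpm ← 9004
set_airspeed(7.08): V ← 7.08 m/s
final state: V = 7.08 m/s, rpm = 9004 → n = rpm/60 = 150.066667 rev/s
target J* = 0.5202; solve J* = V/(n·D) for n: n = V/(J*·D) = 7.08/(0.5202 × 1.229) = 11.074166 rev/s
rpm = 60·n = 664.449957

rpm = 664.45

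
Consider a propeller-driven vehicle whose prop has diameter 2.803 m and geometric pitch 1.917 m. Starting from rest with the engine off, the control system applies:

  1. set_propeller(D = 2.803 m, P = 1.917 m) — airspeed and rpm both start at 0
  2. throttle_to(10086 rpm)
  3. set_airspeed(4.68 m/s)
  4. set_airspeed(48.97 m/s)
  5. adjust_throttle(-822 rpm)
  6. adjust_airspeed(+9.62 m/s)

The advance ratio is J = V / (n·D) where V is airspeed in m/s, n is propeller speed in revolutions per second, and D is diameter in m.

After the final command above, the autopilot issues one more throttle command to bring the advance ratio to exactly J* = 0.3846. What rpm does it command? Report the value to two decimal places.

set_propeller: D = 2.803 m, P = 1.917 m (p = P/D = 0.683910); state ← (V=0, rpm=0)
throttle_to(10086): rpm ← 10086
set_airspeed(4.68): V ← 4.68 m/s
set_airspeed(48.97): V ← 48.97 m/s
adjust_throttle(-822): rpm ← 10086 -822 = 9264
adjust_airspeed(+9.62): V ← 48.97 +9.62 = 58.59 m/s
final state: V = 58.59 m/s, rpm = 9264 → n = rpm/60 = 154.400000 rev/s
target J* = 0.3846; solve J* = V/(n·D) for n: n = V/(J*·D) = 58.59/(0.3846 × 2.803) = 54.348945 rev/s
rpm = 60·n = 3260.936716

rpm = 3260.94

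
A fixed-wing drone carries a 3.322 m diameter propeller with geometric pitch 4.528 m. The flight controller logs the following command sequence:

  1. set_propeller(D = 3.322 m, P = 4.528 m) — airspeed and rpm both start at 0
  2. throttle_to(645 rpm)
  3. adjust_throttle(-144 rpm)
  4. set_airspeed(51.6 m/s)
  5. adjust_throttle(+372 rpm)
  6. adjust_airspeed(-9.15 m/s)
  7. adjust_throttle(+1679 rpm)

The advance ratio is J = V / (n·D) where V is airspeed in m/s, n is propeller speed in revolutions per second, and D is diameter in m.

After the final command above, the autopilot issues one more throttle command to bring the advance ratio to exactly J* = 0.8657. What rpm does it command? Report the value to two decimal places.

rpm = 885.65

set_propeller: D = 3.322 m, P = 4.528 m (p = P/D = 1.363034); state ← (V=0, rpm=0)
throttle_to(645): rpm ← 645
adjust_throttle(-144): rpm ← 645 -144 = 501
set_airspeed(51.6): V ← 51.6 m/s
adjust_throttle(+372): rpm ← 501 +372 = 873
adjust_airspeed(-9.15): V ← 51.6 -9.15 = 42.45 m/s
adjust_throttle(+1679): rpm ← 873 +1679 = 2552
final state: V = 42.45 m/s, rpm = 2552 → n = rpm/60 = 42.533333 rev/s
target J* = 0.8657; solve J* = V/(n·D) for n: n = V/(J*·D) = 42.45/(0.8657 × 3.322) = 14.760826 rev/s
rpm = 60·n = 885.649536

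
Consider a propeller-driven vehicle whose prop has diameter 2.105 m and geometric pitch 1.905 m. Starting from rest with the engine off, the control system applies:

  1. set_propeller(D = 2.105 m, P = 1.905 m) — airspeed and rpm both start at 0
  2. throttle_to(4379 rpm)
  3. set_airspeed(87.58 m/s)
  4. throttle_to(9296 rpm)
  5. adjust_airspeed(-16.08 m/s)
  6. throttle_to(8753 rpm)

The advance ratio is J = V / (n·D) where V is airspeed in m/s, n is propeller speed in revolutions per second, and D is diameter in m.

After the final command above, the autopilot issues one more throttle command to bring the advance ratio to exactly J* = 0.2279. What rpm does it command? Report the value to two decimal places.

rpm = 8942.54

set_propeller: D = 2.105 m, P = 1.905 m (p = P/D = 0.904988); state ← (V=0, rpm=0)
throttle_to(4379): rpm ← 4379
set_airspeed(87.58): V ← 87.58 m/s
throttle_to(9296): rpm ← 9296
adjust_airspeed(-16.08): V ← 87.58 -16.08 = 71.5 m/s
throttle_to(8753): rpm ← 8753
final state: V = 71.5 m/s, rpm = 8753 → n = rpm/60 = 145.883333 rev/s
target J* = 0.2279; solve J* = V/(n·D) for n: n = V/(J*·D) = 71.5/(0.2279 × 2.105) = 149.042325 rev/s
rpm = 60·n = 8942.539494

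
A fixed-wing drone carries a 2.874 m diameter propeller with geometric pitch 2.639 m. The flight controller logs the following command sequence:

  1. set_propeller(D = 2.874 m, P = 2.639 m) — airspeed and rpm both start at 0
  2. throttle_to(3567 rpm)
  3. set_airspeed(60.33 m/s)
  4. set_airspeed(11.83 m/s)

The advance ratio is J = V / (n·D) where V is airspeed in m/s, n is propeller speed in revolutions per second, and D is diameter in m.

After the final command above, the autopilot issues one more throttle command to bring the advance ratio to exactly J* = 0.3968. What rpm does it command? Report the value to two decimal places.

rpm = 622.41

set_propeller: D = 2.874 m, P = 2.639 m (p = P/D = 0.918232); state ← (V=0, rpm=0)
throttle_to(3567): rpm ← 3567
set_airspeed(60.33): V ← 60.33 m/s
set_airspeed(11.83): V ← 11.83 m/s
final state: V = 11.83 m/s, rpm = 3567 → n = rpm/60 = 59.450000 rev/s
target J* = 0.3968; solve J* = V/(n·D) for n: n = V/(J*·D) = 11.83/(0.3968 × 2.874) = 10.373524 rev/s
rpm = 60·n = 622.411442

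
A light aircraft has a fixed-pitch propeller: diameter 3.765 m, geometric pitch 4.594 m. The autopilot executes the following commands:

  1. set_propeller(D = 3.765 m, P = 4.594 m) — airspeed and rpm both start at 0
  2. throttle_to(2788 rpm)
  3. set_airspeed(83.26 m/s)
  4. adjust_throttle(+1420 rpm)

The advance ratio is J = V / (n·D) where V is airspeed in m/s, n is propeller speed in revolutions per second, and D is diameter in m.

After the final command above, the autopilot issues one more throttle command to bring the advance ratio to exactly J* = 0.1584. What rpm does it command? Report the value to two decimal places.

set_propeller: D = 3.765 m, P = 4.594 m (p = P/D = 1.220186); state ← (V=0, rpm=0)
throttle_to(2788): rpm ← 2788
set_airspeed(83.26): V ← 83.26 m/s
adjust_throttle(+1420): rpm ← 2788 +1420 = 4208
final state: V = 83.26 m/s, rpm = 4208 → n = rpm/60 = 70.133333 rev/s
target J* = 0.1584; solve J* = V/(n·D) for n: n = V/(J*·D) = 83.26/(0.1584 × 3.765) = 139.609911 rev/s
rpm = 60·n = 8376.594632

rpm = 8376.59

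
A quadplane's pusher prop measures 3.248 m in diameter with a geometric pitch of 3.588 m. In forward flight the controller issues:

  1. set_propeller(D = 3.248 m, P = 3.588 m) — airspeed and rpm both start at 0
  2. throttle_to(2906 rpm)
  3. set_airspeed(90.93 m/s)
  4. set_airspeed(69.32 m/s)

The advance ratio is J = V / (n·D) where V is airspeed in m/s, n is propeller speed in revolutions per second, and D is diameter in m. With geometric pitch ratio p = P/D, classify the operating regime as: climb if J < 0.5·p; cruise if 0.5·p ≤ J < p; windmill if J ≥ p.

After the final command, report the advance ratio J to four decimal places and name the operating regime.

J = 0.4407, regime = climb

set_propeller: D = 3.248 m, P = 3.588 m (p = P/D = 1.104680); state ← (V=0, rpm=0)
throttle_to(2906): rpm ← 2906
set_airspeed(90.93): V ← 90.93 m/s
set_airspeed(69.32): V ← 69.32 m/s
final state: V = 69.32 m/s, rpm = 2906 → n = rpm/60 = 48.433333 rev/s
J = V / (n·D) = 69.32 / (48.433333 × 3.248) = 0.440654
regime bands: climb J<0.5523 | cruise [0.5523, 1.1047) | windmill J≥1.1047
J = 0.4407 → climb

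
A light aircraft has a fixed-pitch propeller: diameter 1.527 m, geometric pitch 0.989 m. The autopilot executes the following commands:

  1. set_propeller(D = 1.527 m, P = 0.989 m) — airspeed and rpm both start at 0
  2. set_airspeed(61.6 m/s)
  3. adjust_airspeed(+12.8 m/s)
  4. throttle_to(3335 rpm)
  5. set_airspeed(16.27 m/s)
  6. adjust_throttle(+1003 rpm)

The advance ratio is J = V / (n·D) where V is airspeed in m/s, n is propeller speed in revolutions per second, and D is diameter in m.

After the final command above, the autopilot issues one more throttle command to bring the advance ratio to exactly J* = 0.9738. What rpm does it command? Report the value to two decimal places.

set_propeller: D = 1.527 m, P = 0.989 m (p = P/D = 0.647675); state ← (V=0, rpm=0)
set_airspeed(61.6): V ← 61.6 m/s
adjust_airspeed(+12.8): V ← 61.6 +12.8 = 74.4 m/s
throttle_to(3335): rpm ← 3335
set_airspeed(16.27): V ← 16.27 m/s
adjust_throttle(+1003): rpm ← 3335 +1003 = 4338
final state: V = 16.27 m/s, rpm = 4338 → n = rpm/60 = 72.300000 rev/s
target J* = 0.9738; solve J* = V/(n·D) for n: n = V/(J*·D) = 16.27/(0.9738 × 1.527) = 10.941547 rev/s
rpm = 60·n = 656.492843

rpm = 656.49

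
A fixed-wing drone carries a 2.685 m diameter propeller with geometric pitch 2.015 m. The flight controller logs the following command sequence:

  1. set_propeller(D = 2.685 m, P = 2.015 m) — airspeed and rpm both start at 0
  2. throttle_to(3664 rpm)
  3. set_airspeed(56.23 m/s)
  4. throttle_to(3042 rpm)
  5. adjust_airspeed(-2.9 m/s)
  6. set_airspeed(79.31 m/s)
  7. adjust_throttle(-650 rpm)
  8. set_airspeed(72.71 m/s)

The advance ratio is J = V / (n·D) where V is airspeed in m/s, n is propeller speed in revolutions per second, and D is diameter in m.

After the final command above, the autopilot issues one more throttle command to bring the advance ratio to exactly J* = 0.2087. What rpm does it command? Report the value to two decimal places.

set_propeller: D = 2.685 m, P = 2.015 m (p = P/D = 0.750466); state ← (V=0, rpm=0)
throttle_to(3664): rpm ← 3664
set_airspeed(56.23): V ← 56.23 m/s
throttle_to(3042): rpm ← 3042
adjust_airspeed(-2.9): V ← 56.23 -2.9 = 53.33 m/s
set_airspeed(79.31): V ← 79.31 m/s
adjust_throttle(-650): rpm ← 3042 -650 = 2392
set_airspeed(72.71): V ← 72.71 m/s
final state: V = 72.71 m/s, rpm = 2392 → n = rpm/60 = 39.866667 rev/s
target J* = 0.2087; solve J* = V/(n·D) for n: n = V/(J*·D) = 72.71/(0.2087 × 2.685) = 129.755987 rev/s
rpm = 60·n = 7785.359220

rpm = 7785.36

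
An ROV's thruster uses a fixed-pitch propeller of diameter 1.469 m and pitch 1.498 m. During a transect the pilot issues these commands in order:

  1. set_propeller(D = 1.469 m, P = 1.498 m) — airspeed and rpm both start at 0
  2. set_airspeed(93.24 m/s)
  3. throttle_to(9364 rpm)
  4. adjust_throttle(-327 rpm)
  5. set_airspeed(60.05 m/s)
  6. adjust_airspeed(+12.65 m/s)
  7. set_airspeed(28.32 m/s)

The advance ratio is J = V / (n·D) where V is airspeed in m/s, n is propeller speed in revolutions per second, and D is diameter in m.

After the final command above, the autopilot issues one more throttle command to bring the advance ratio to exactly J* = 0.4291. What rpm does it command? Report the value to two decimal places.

set_propeller: D = 1.469 m, P = 1.498 m (p = P/D = 1.019741); state ← (V=0, rpm=0)
set_airspeed(93.24): V ← 93.24 m/s
throttle_to(9364): rpm ← 9364
adjust_throttle(-327): rpm ← 9364 -327 = 9037
set_airspeed(60.05): V ← 60.05 m/s
adjust_airspeed(+12.65): V ← 60.05 +12.65 = 72.7 m/s
set_airspeed(28.32): V ← 28.32 m/s
final state: V = 28.32 m/s, rpm = 9037 → n = rpm/60 = 150.616667 rev/s
target J* = 0.4291; solve J* = V/(n·D) for n: n = V/(J*·D) = 28.32/(0.4291 × 1.469) = 44.927571 rev/s
rpm = 60·n = 2695.654257

rpm = 2695.65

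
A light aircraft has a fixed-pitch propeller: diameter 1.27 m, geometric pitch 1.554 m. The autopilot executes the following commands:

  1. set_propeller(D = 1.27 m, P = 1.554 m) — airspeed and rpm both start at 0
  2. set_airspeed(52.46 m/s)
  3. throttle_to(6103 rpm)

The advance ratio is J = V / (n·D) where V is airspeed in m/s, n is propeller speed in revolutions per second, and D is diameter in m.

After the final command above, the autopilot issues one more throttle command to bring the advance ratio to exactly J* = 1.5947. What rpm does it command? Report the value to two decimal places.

rpm = 1554.16

set_propeller: D = 1.27 m, P = 1.554 m (p = P/D = 1.223622); state ← (V=0, rpm=0)
set_airspeed(52.46): V ← 52.46 m/s
throttle_to(6103): rpm ← 6103
final state: V = 52.46 m/s, rpm = 6103 → n = rpm/60 = 101.716667 rev/s
target J* = 1.5947; solve J* = V/(n·D) for n: n = V/(J*·D) = 52.46/(1.5947 × 1.27) = 25.902732 rev/s
rpm = 60·n = 1554.163916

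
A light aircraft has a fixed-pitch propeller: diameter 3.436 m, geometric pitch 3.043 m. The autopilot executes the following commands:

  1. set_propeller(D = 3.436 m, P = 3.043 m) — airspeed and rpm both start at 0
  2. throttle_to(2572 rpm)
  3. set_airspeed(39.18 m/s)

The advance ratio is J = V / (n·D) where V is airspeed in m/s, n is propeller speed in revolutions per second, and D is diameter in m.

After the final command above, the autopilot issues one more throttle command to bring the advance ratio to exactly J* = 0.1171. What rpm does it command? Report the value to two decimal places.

set_propeller: D = 3.436 m, P = 3.043 m (p = P/D = 0.885623); state ← (V=0, rpm=0)
throttle_to(2572): rpm ← 2572
set_airspeed(39.18): V ← 39.18 m/s
final state: V = 39.18 m/s, rpm = 2572 → n = rpm/60 = 42.866667 rev/s
target J* = 0.1171; solve J* = V/(n·D) for n: n = V/(J*·D) = 39.18/(0.1171 × 3.436) = 97.376549 rev/s
rpm = 60·n = 5842.592970

rpm = 5842.59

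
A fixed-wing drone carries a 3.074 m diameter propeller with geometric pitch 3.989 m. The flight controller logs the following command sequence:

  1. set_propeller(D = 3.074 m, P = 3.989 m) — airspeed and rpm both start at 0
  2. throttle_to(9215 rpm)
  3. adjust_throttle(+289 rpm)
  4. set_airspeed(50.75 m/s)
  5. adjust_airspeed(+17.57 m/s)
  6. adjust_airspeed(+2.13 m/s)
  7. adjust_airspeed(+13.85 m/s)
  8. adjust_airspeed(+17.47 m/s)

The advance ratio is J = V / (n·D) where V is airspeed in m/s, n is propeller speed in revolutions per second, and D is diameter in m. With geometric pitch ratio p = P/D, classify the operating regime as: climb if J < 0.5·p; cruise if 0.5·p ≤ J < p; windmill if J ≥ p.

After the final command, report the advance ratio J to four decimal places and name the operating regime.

set_propeller: D = 3.074 m, P = 3.989 m (p = P/D = 1.297658); state ← (V=0, rpm=0)
throttle_to(9215): rpm ← 9215
adjust_throttle(+289): rpm ← 9215 +289 = 9504
set_airspeed(50.75): V ← 50.75 m/s
adjust_airspeed(+17.57): V ← 50.75 +17.57 = 68.32 m/s
adjust_airspeed(+2.13): V ← 68.32 +2.13 = 70.45 m/s
adjust_airspeed(+13.85): V ← 70.45 +13.85 = 84.3 m/s
adjust_airspeed(+17.47): V ← 84.3 +17.47 = 101.77 m/s
final state: V = 101.77 m/s, rpm = 9504 → n = rpm/60 = 158.400000 rev/s
J = V / (n·D) = 101.77 / (158.400000 × 3.074) = 0.209007
regime bands: climb J<0.6488 | cruise [0.6488, 1.2977) | windmill J≥1.2977
J = 0.2090 → climb

J = 0.2090, regime = climb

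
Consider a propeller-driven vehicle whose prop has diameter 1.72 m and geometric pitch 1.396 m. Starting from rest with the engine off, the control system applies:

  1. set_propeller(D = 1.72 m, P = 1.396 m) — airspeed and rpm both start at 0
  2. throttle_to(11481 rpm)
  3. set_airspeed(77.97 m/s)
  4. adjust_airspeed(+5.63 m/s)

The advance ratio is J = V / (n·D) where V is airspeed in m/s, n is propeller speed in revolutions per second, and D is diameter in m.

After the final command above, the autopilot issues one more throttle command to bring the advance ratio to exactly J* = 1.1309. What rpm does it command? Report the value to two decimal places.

rpm = 2578.72

set_propeller: D = 1.72 m, P = 1.396 m (p = P/D = 0.811628); state ← (V=0, rpm=0)
throttle_to(11481): rpm ← 11481
set_airspeed(77.97): V ← 77.97 m/s
adjust_airspeed(+5.63): V ← 77.97 +5.63 = 83.6 m/s
final state: V = 83.6 m/s, rpm = 11481 → n = rpm/60 = 191.350000 rev/s
target J* = 1.1309; solve J* = V/(n·D) for n: n = V/(J*·D) = 83.6/(1.1309 × 1.72) = 42.978735 rev/s
rpm = 60·n = 2578.724087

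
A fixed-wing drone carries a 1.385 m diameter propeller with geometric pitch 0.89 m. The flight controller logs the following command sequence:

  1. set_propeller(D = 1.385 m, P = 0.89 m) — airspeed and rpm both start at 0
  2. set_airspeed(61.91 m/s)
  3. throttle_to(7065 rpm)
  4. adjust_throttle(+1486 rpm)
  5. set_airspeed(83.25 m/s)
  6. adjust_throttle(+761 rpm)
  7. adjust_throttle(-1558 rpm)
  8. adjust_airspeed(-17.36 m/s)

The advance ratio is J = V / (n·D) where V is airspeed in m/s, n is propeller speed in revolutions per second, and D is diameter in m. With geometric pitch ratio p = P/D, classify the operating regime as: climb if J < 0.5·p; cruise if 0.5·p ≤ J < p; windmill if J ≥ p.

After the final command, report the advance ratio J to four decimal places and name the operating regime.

J = 0.3681, regime = cruise

set_propeller: D = 1.385 m, P = 0.89 m (p = P/D = 0.642599); state ← (V=0, rpm=0)
set_airspeed(61.91): V ← 61.91 m/s
throttle_to(7065): rpm ← 7065
adjust_throttle(+1486): rpm ← 7065 +1486 = 8551
set_airspeed(83.25): V ← 83.25 m/s
adjust_throttle(+761): rpm ← 8551 +761 = 9312
adjust_throttle(-1558): rpm ← 9312 -1558 = 7754
adjust_airspeed(-17.36): V ← 83.25 -17.36 = 65.89 m/s
final state: V = 65.89 m/s, rpm = 7754 → n = rpm/60 = 129.233333 rev/s
J = V / (n·D) = 65.89 / (129.233333 × 1.385) = 0.368125
regime bands: climb J<0.3213 | cruise [0.3213, 0.6426) | windmill J≥0.6426
J = 0.3681 → cruise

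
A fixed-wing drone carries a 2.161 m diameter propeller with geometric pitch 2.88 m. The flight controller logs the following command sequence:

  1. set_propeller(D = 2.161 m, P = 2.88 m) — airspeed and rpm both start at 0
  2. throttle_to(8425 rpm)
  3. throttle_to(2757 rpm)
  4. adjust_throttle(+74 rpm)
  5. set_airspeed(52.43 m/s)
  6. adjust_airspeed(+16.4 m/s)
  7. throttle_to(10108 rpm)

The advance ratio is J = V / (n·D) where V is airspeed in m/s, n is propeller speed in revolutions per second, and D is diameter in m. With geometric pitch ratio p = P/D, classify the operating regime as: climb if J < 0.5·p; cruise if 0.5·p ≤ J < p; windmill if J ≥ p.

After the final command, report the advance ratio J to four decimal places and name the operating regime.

set_propeller: D = 2.161 m, P = 2.88 m (p = P/D = 1.332716); state ← (V=0, rpm=0)
throttle_to(8425): rpm ← 8425
throttle_to(2757): rpm ← 2757
adjust_throttle(+74): rpm ← 2757 +74 = 2831
set_airspeed(52.43): V ← 52.43 m/s
adjust_airspeed(+16.4): V ← 52.43 +16.4 = 68.83 m/s
throttle_to(10108): rpm ← 10108
final state: V = 68.83 m/s, rpm = 10108 → n = rpm/60 = 168.466667 rev/s
J = V / (n·D) = 68.83 / (168.466667 × 2.161) = 0.189064
regime bands: climb J<0.6664 | cruise [0.6664, 1.3327) | windmill J≥1.3327
J = 0.1891 → climb

J = 0.1891, regime = climb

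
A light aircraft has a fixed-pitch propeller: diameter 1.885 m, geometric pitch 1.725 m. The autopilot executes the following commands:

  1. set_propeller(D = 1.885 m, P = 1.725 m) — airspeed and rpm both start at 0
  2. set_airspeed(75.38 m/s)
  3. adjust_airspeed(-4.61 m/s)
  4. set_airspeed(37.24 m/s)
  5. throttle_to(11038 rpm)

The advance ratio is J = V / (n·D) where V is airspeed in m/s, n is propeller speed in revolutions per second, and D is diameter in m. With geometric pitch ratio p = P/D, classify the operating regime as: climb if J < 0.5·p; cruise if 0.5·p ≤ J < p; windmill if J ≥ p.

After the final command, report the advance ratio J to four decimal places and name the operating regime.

set_propeller: D = 1.885 m, P = 1.725 m (p = P/D = 0.915119); state ← (V=0, rpm=0)
set_airspeed(75.38): V ← 75.38 m/s
adjust_airspeed(-4.61): V ← 75.38 -4.61 = 70.77 m/s
set_airspeed(37.24): V ← 37.24 m/s
throttle_to(11038): rpm ← 11038
final state: V = 37.24 m/s, rpm = 11038 → n = rpm/60 = 183.966667 rev/s
J = V / (n·D) = 37.24 / (183.966667 × 1.885) = 0.107389
regime bands: climb J<0.4576 | cruise [0.4576, 0.9151) | windmill J≥0.9151
J = 0.1074 → climb

J = 0.1074, regime = climb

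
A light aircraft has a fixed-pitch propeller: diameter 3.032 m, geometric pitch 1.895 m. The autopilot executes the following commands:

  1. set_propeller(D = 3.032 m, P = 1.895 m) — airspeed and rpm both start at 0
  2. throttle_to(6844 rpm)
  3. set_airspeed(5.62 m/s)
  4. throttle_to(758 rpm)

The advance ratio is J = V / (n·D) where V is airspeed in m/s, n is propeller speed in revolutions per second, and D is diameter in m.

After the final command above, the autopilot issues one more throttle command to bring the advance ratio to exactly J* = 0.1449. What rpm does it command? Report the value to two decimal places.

set_propeller: D = 3.032 m, P = 1.895 m (p = P/D = 0.625000); state ← (V=0, rpm=0)
throttle_to(6844): rpm ← 6844
set_airspeed(5.62): V ← 5.62 m/s
throttle_to(758): rpm ← 758
final state: V = 5.62 m/s, rpm = 758 → n = rpm/60 = 12.633333 rev/s
target J* = 0.1449; solve J* = V/(n·D) for n: n = V/(J*·D) = 5.62/(0.1449 × 3.032) = 12.792008 rev/s
rpm = 60·n = 767.520499

rpm = 767.52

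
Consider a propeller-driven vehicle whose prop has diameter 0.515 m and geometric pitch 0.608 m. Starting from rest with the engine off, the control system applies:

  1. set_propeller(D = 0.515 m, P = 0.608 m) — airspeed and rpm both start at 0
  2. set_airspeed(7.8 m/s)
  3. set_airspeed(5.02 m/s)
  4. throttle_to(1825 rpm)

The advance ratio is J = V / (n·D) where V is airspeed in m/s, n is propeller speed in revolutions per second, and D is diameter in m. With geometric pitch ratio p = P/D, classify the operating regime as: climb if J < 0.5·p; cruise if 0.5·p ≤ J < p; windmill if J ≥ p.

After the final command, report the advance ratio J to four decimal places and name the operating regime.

set_propeller: D = 0.515 m, P = 0.608 m (p = P/D = 1.180583); state ← (V=0, rpm=0)
set_airspeed(7.8): V ← 7.8 m/s
set_airspeed(5.02): V ← 5.02 m/s
throttle_to(1825): rpm ← 1825
final state: V = 5.02 m/s, rpm = 1825 → n = rpm/60 = 30.416667 rev/s
J = V / (n·D) = 5.02 / (30.416667 × 0.515) = 0.320468
regime bands: climb J<0.5903 | cruise [0.5903, 1.1806) | windmill J≥1.1806
J = 0.3205 → climb

J = 0.3205, regime = climb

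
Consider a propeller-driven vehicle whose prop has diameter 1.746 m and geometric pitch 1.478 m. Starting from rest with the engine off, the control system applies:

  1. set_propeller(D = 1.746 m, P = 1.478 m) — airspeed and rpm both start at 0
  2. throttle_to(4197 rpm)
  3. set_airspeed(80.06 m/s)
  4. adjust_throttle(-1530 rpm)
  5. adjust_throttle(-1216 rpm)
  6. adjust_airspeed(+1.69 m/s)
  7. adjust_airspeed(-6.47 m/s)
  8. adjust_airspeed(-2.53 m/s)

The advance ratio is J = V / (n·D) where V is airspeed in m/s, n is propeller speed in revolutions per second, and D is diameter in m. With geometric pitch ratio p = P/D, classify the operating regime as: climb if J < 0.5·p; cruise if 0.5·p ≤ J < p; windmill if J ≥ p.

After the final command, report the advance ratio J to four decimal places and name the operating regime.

set_propeller: D = 1.746 m, P = 1.478 m (p = P/D = 0.846506); state ← (V=0, rpm=0)
throttle_to(4197): rpm ← 4197
set_airspeed(80.06): V ← 80.06 m/s
adjust_throttle(-1530): rpm ← 4197 -1530 = 2667
adjust_throttle(-1216): rpm ← 2667 -1216 = 1451
adjust_airspeed(+1.69): V ← 80.06 +1.69 = 81.75 m/s
adjust_airspeed(-6.47): V ← 81.75 -6.47 = 75.28 m/s
adjust_airspeed(-2.53): V ← 75.28 -2.53 = 72.75 m/s
final state: V = 72.75 m/s, rpm = 1451 → n = rpm/60 = 24.183333 rev/s
J = V / (n·D) = 72.75 / (24.183333 × 1.746) = 1.722950
regime bands: climb J<0.4233 | cruise [0.4233, 0.8465) | windmill J≥0.8465
J = 1.7229 → windmill

J = 1.7229, regime = windmill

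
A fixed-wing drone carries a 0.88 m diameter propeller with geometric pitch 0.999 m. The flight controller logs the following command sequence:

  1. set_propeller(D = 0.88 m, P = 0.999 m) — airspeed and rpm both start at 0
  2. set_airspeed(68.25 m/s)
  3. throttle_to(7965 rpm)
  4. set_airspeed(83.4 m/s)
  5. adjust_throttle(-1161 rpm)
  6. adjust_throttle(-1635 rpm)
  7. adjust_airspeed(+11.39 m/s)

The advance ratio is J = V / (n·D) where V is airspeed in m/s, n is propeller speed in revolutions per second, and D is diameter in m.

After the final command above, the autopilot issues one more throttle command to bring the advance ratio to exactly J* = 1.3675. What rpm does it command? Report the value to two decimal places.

rpm = 4726.11

set_propeller: D = 0.88 m, P = 0.999 m (p = P/D = 1.135227); state ← (V=0, rpm=0)
set_airspeed(68.25): V ← 68.25 m/s
throttle_to(7965): rpm ← 7965
set_airspeed(83.4): V ← 83.4 m/s
adjust_throttle(-1161): rpm ← 7965 -1161 = 6804
adjust_throttle(-1635): rpm ← 6804 -1635 = 5169
adjust_airspeed(+11.39): V ← 83.4 +11.39 = 94.79 m/s
final state: V = 94.79 m/s, rpm = 5169 → n = rpm/60 = 86.150000 rev/s
target J* = 1.3675; solve J* = V/(n·D) for n: n = V/(J*·D) = 94.79/(1.3675 × 0.88) = 78.768489 rev/s
rpm = 60·n = 4726.109357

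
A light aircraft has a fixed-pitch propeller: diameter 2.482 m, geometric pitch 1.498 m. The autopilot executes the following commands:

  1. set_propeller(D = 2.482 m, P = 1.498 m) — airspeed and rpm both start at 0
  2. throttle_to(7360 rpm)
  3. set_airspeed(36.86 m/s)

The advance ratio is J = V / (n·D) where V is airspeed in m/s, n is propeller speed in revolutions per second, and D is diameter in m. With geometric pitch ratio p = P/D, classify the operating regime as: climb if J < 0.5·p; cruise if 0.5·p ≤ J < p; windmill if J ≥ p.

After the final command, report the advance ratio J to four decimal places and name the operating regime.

set_propeller: D = 2.482 m, P = 1.498 m (p = P/D = 0.603546); state ← (V=0, rpm=0)
throttle_to(7360): rpm ← 7360
set_airspeed(36.86): V ← 36.86 m/s
final state: V = 36.86 m/s, rpm = 7360 → n = rpm/60 = 122.666667 rev/s
J = V / (n·D) = 36.86 / (122.666667 × 2.482) = 0.121067
regime bands: climb J<0.3018 | cruise [0.3018, 0.6035) | windmill J≥0.6035
J = 0.1211 → climb

J = 0.1211, regime = climb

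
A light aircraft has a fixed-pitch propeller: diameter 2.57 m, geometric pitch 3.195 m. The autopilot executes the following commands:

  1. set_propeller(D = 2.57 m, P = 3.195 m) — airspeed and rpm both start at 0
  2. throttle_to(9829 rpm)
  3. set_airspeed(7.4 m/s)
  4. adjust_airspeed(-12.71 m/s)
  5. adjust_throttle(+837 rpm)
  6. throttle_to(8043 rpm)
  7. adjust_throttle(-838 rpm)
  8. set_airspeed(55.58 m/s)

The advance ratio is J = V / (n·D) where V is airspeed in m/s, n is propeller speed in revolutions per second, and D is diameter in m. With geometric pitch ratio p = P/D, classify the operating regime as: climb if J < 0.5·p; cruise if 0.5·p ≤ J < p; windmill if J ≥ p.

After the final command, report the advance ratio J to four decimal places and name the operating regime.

J = 0.1801, regime = climb

set_propeller: D = 2.57 m, P = 3.195 m (p = P/D = 1.243191); state ← (V=0, rpm=0)
throttle_to(9829): rpm ← 9829
set_airspeed(7.4): V ← 7.4 m/s
adjust_airspeed(-12.71): V ← 7.4 -12.71 = -5.31 m/s
adjust_throttle(+837): rpm ← 9829 +837 = 10666
throttle_to(8043): rpm ← 8043
adjust_throttle(-838): rpm ← 8043 -838 = 7205
set_airspeed(55.58): V ← 55.58 m/s
final state: V = 55.58 m/s, rpm = 7205 → n = rpm/60 = 120.083333 rev/s
J = V / (n·D) = 55.58 / (120.083333 × 2.57) = 0.180095
regime bands: climb J<0.6216 | cruise [0.6216, 1.2432) | windmill J≥1.2432
J = 0.1801 → climb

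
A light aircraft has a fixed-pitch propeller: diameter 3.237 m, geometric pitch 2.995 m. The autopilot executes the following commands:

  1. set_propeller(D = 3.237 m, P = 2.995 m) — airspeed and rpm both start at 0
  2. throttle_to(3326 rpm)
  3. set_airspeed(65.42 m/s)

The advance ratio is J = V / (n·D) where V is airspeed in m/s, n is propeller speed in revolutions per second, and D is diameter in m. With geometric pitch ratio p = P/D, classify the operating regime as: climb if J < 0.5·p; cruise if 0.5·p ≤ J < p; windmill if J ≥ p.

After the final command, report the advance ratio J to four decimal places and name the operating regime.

J = 0.3646, regime = climb

set_propeller: D = 3.237 m, P = 2.995 m (p = P/D = 0.925239); state ← (V=0, rpm=0)
throttle_to(3326): rpm ← 3326
set_airspeed(65.42): V ← 65.42 m/s
final state: V = 65.42 m/s, rpm = 3326 → n = rpm/60 = 55.433333 rev/s
J = V / (n·D) = 65.42 / (55.433333 × 3.237) = 0.364583
regime bands: climb J<0.4626 | cruise [0.4626, 0.9252) | windmill J≥0.9252
J = 0.3646 → climb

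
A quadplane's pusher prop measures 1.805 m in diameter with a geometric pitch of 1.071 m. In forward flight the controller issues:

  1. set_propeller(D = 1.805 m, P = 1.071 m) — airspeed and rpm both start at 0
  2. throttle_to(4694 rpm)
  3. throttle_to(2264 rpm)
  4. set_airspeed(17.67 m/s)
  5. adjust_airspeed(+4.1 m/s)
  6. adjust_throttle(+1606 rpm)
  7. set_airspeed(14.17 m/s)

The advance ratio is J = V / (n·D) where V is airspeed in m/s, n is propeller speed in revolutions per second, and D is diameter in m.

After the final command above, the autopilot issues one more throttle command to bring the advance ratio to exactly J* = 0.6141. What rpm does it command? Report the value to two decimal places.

rpm = 767.02

set_propeller: D = 1.805 m, P = 1.071 m (p = P/D = 0.593352); state ← (V=0, rpm=0)
throttle_to(4694): rpm ← 4694
throttle_to(2264): rpm ← 2264
set_airspeed(17.67): V ← 17.67 m/s
adjust_airspeed(+4.1): V ← 17.67 +4.1 = 21.77 m/s
adjust_throttle(+1606): rpm ← 2264 +1606 = 3870
set_airspeed(14.17): V ← 14.17 m/s
final state: V = 14.17 m/s, rpm = 3870 → n = rpm/60 = 64.500000 rev/s
target J* = 0.6141; solve J* = V/(n·D) for n: n = V/(J*·D) = 14.17/(0.6141 × 1.805) = 12.783611 rev/s
rpm = 60·n = 767.016660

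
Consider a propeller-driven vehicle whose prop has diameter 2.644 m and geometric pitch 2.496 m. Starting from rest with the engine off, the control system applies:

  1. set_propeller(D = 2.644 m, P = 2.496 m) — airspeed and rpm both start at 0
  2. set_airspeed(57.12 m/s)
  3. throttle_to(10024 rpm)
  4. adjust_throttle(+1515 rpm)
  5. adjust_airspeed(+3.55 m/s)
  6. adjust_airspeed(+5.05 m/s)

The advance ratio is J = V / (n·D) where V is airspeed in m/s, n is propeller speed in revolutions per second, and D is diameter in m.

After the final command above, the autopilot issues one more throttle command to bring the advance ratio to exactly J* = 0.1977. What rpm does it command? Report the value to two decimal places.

rpm = 7543.64

set_propeller: D = 2.644 m, P = 2.496 m (p = P/D = 0.944024); state ← (V=0, rpm=0)
set_airspeed(57.12): V ← 57.12 m/s
throttle_to(10024): rpm ← 10024
adjust_throttle(+1515): rpm ← 10024 +1515 = 11539
adjust_airspeed(+3.55): V ← 57.12 +3.55 = 60.67 m/s
adjust_airspeed(+5.05): V ← 60.67 +5.05 = 65.72 m/s
final state: V = 65.72 m/s, rpm = 11539 → n = rpm/60 = 192.316667 rev/s
target J* = 0.1977; solve J* = V/(n·D) for n: n = V/(J*·D) = 65.72/(0.1977 × 2.644) = 125.727255 rev/s
rpm = 60·n = 7543.635316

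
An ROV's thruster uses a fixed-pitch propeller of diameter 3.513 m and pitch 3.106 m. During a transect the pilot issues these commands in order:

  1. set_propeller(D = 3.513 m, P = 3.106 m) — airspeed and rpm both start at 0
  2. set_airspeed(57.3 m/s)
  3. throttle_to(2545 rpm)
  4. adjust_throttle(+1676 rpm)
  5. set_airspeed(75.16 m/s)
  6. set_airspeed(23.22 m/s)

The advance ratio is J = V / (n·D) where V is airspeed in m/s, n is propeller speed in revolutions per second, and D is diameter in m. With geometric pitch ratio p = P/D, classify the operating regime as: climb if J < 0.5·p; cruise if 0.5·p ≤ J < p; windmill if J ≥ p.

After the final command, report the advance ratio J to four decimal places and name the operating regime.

J = 0.0940, regime = climb

set_propeller: D = 3.513 m, P = 3.106 m (p = P/D = 0.884145); state ← (V=0, rpm=0)
set_airspeed(57.3): V ← 57.3 m/s
throttle_to(2545): rpm ← 2545
adjust_throttle(+1676): rpm ← 2545 +1676 = 4221
set_airspeed(75.16): V ← 75.16 m/s
set_airspeed(23.22): V ← 23.22 m/s
final state: V = 23.22 m/s, rpm = 4221 → n = rpm/60 = 70.350000 rev/s
J = V / (n·D) = 23.22 / (70.350000 × 3.513) = 0.093955
regime bands: climb J<0.4421 | cruise [0.4421, 0.8841) | windmill J≥0.8841
J = 0.0940 → climb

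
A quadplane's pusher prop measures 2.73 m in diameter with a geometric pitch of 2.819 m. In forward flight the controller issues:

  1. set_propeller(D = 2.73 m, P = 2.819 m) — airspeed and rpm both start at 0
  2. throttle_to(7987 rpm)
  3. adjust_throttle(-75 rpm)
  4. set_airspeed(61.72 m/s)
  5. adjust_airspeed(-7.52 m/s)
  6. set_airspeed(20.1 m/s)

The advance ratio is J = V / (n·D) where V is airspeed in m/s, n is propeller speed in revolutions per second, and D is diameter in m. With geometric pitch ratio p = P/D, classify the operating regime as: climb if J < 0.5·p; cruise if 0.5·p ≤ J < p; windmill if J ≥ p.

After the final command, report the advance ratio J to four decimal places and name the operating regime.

J = 0.0558, regime = climb

set_propeller: D = 2.73 m, P = 2.819 m (p = P/D = 1.032601); state ← (V=0, rpm=0)
throttle_to(7987): rpm ← 7987
adjust_throttle(-75): rpm ← 7987 -75 = 7912
set_airspeed(61.72): V ← 61.72 m/s
adjust_airspeed(-7.52): V ← 61.72 -7.52 = 54.2 m/s
set_airspeed(20.1): V ← 20.1 m/s
final state: V = 20.1 m/s, rpm = 7912 → n = rpm/60 = 131.866667 rev/s
J = V / (n·D) = 20.1 / (131.866667 × 2.73) = 0.055834
regime bands: climb J<0.5163 | cruise [0.5163, 1.0326) | windmill J≥1.0326
J = 0.0558 → climb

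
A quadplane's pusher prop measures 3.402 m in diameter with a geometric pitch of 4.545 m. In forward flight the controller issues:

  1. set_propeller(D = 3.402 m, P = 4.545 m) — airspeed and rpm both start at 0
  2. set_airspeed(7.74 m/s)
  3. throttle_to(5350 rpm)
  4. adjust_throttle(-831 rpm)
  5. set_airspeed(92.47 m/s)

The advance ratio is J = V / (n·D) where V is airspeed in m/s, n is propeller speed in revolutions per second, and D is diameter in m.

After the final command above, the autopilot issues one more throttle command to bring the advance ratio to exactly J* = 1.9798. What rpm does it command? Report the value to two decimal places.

rpm = 823.75

set_propeller: D = 3.402 m, P = 4.545 m (p = P/D = 1.335979); state ← (V=0, rpm=0)
set_airspeed(7.74): V ← 7.74 m/s
throttle_to(5350): rpm ← 5350
adjust_throttle(-831): rpm ← 5350 -831 = 4519
set_airspeed(92.47): V ← 92.47 m/s
final state: V = 92.47 m/s, rpm = 4519 → n = rpm/60 = 75.316667 rev/s
target J* = 1.9798; solve J* = V/(n·D) for n: n = V/(J*·D) = 92.47/(1.9798 × 3.402) = 13.729200 rev/s
rpm = 60·n = 823.751994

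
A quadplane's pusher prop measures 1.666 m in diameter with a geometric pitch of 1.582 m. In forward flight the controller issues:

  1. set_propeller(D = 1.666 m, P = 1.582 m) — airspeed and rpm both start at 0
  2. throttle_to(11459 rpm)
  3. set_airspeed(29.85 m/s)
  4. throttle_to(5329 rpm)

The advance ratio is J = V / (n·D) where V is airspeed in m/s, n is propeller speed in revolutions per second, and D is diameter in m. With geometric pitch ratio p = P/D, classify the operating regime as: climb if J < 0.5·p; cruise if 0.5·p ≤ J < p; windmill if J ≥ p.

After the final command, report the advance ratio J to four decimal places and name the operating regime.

set_propeller: D = 1.666 m, P = 1.582 m (p = P/D = 0.949580); state ← (V=0, rpm=0)
throttle_to(11459): rpm ← 11459
set_airspeed(29.85): V ← 29.85 m/s
throttle_to(5329): rpm ← 5329
final state: V = 29.85 m/s, rpm = 5329 → n = rpm/60 = 88.816667 rev/s
J = V / (n·D) = 29.85 / (88.816667 × 1.666) = 0.201732
regime bands: climb J<0.4748 | cruise [0.4748, 0.9496) | windmill J≥0.9496
J = 0.2017 → climb

J = 0.2017, regime = climb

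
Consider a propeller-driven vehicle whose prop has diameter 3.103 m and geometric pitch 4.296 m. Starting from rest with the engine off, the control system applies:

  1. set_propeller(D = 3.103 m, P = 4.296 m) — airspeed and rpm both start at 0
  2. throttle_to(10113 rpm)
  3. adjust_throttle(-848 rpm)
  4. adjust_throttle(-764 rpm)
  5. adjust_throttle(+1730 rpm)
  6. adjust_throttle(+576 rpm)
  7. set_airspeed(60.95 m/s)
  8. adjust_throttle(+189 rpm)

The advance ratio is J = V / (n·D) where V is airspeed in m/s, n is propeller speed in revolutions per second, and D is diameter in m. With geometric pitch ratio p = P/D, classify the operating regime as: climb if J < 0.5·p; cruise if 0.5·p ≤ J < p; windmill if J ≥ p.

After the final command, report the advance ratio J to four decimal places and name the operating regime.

set_propeller: D = 3.103 m, P = 4.296 m (p = P/D = 1.384467); state ← (V=0, rpm=0)
throttle_to(10113): rpm ← 10113
adjust_throttle(-848): rpm ← 10113 -848 = 9265
adjust_throttle(-764): rpm ← 9265 -764 = 8501
adjust_throttle(+1730): rpm ← 8501 +1730 = 10231
adjust_throttle(+576): rpm ← 10231 +576 = 10807
set_airspeed(60.95): V ← 60.95 m/s
adjust_throttle(+189): rpm ← 10807 +189 = 10996
final state: V = 60.95 m/s, rpm = 10996 → n = rpm/60 = 183.266667 rev/s
J = V / (n·D) = 60.95 / (183.266667 × 3.103) = 0.107179
regime bands: climb J<0.6922 | cruise [0.6922, 1.3845) | windmill J≥1.3845
J = 0.1072 → climb

J = 0.1072, regime = climb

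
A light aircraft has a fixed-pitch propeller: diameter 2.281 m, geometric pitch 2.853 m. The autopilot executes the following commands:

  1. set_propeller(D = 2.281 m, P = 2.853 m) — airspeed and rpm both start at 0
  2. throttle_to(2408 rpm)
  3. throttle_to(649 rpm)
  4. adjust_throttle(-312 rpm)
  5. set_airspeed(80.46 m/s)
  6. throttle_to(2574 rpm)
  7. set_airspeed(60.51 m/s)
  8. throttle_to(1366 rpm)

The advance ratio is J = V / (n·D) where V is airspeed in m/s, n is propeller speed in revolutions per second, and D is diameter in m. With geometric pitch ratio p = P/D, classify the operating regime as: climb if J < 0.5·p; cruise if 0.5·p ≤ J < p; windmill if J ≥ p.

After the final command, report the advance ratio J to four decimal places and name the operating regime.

J = 1.1652, regime = cruise

set_propeller: D = 2.281 m, P = 2.853 m (p = P/D = 1.250767); state ← (V=0, rpm=0)
throttle_to(2408): rpm ← 2408
throttle_to(649): rpm ← 649
adjust_throttle(-312): rpm ← 649 -312 = 337
set_airspeed(80.46): V ← 80.46 m/s
throttle_to(2574): rpm ← 2574
set_airspeed(60.51): V ← 60.51 m/s
throttle_to(1366): rpm ← 1366
final state: V = 60.51 m/s, rpm = 1366 → n = rpm/60 = 22.766667 rev/s
J = V / (n·D) = 60.51 / (22.766667 × 2.281) = 1.165205
regime bands: climb J<0.6254 | cruise [0.6254, 1.2508) | windmill J≥1.2508
J = 1.1652 → cruise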